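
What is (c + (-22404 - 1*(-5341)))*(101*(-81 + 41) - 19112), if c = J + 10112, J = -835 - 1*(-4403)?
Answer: 78323216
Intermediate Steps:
J = 3568 (J = -835 + 4403 = 3568)
c = 13680 (c = 3568 + 10112 = 13680)
(c + (-22404 - 1*(-5341)))*(101*(-81 + 41) - 19112) = (13680 + (-22404 - 1*(-5341)))*(101*(-81 + 41) - 19112) = (13680 + (-22404 + 5341))*(101*(-40) - 19112) = (13680 - 17063)*(-4040 - 19112) = -3383*(-23152) = 78323216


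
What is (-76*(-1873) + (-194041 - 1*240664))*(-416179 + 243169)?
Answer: 50580684570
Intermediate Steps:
(-76*(-1873) + (-194041 - 1*240664))*(-416179 + 243169) = (142348 + (-194041 - 240664))*(-173010) = (142348 - 434705)*(-173010) = -292357*(-173010) = 50580684570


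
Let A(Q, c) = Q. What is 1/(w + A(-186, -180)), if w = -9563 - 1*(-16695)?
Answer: 1/6946 ≈ 0.00014397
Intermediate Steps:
w = 7132 (w = -9563 + 16695 = 7132)
1/(w + A(-186, -180)) = 1/(7132 - 186) = 1/6946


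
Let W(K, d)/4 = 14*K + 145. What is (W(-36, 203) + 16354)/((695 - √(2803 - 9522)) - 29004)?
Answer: -211156831/400703100 + 7459*I*√6719/400703100 ≈ -0.52697 + 0.0015258*I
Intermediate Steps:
W(K, d) = 580 + 56*K (W(K, d) = 4*(14*K + 145) = 4*(145 + 14*K) = 580 + 56*K)
(W(-36, 203) + 16354)/((695 - √(2803 - 9522)) - 29004) = ((580 + 56*(-36)) + 16354)/((695 - √(2803 - 9522)) - 29004) = ((580 - 2016) + 16354)/((695 - √(-6719)) - 29004) = (-1436 + 16354)/((695 - I*√6719) - 29004) = 14918/((695 - I*√6719) - 29004) = 14918/(-28309 - I*√6719)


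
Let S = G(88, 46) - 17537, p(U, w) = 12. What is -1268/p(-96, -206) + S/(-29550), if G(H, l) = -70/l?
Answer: -35706482/339825 ≈ -105.07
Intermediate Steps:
S = -403386/23 (S = -70/46 - 17537 = -70*1/46 - 17537 = -35/23 - 17537 = -403386/23 ≈ -17539.)
-1268/p(-96, -206) + S/(-29550) = -1268/12 - 403386/23/(-29550) = -1268*1/12 - 403386/23*(-1/29550) = -317/3 + 67231/113275 = -35706482/339825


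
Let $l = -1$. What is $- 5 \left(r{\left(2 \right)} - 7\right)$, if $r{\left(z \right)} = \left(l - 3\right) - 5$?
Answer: $80$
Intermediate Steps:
$r{\left(z \right)} = -9$ ($r{\left(z \right)} = \left(-1 - 3\right) - 5 = -4 - 5 = -9$)
$- 5 \left(r{\left(2 \right)} - 7\right) = - 5 \left(-9 - 7\right) = \left(-5\right) \left(-16\right) = 80$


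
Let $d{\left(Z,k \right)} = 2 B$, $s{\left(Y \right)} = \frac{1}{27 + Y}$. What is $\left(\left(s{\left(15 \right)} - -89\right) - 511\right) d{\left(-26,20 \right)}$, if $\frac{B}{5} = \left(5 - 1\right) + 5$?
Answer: $- \frac{265845}{7} \approx -37978.0$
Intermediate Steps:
$B = 45$ ($B = 5 \left(\left(5 - 1\right) + 5\right) = 5 \left(4 + 5\right) = 5 \cdot 9 = 45$)
$d{\left(Z,k \right)} = 90$ ($d{\left(Z,k \right)} = 2 \cdot 45 = 90$)
$\left(\left(s{\left(15 \right)} - -89\right) - 511\right) d{\left(-26,20 \right)} = \left(\left(\frac{1}{27 + 15} - -89\right) - 511\right) 90 = \left(\left(\frac{1}{42} + 89\right) - 511\right) 90 = \left(\frac{3739}{42} - 511\right) 90 = \left(- \frac{17723}{42}\right) 90 = - \frac{265845}{7}$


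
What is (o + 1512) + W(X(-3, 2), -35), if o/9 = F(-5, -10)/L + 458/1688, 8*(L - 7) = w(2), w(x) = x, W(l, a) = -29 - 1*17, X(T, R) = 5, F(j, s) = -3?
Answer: 35850433/24476 ≈ 1464.7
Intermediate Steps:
W(l, a) = -46 (W(l, a) = -29 - 17 = -46)
L = 29/4 (L = 7 + (⅛)*2 = 7 + ¼ = 29/4 ≈ 7.2500)
o = -31383/24476 (o = 9*(-3/29/4 + 458/1688) = 9*(-3*4/29 + 458*(1/1688)) = 9*(-12/29 + 229/844) = 9*(-3487/24476) = -31383/24476 ≈ -1.2822)
(o + 1512) + W(X(-3, 2), -35) = (-31383/24476 + 1512) - 46 = 36976329/24476 - 46 = 35850433/24476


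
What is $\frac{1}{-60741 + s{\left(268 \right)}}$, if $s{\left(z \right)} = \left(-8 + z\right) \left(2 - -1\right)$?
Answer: $- \frac{1}{59961} \approx -1.6678 \cdot 10^{-5}$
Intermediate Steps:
$s{\left(z \right)} = -24 + 3 z$ ($s{\left(z \right)} = \left(-8 + z\right) \left(2 + 1\right) = \left(-8 + z\right) 3 = -24 + 3 z$)
$\frac{1}{-60741 + s{\left(268 \right)}} = \frac{1}{-60741 + \left(-24 + 3 \cdot 268\right)} = \frac{1}{-60741 + \left(-24 + 804\right)} = \frac{1}{-60741 + 780} = \frac{1}{-59961} = - \frac{1}{59961}$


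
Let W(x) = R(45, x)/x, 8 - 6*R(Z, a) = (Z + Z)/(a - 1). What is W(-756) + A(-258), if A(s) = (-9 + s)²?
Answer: 17484910013/245268 ≈ 71289.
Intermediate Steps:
R(Z, a) = 4/3 - Z/(3*(-1 + a)) (R(Z, a) = 4/3 - (Z + Z)/(6*(a - 1)) = 4/3 - 2*Z/(6*(-1 + a)) = 4/3 - Z/(3*(-1 + a)))
W(x) = (-49 + 4*x)/(3*x*(-1 + x)) (W(x) = ((-4 - 1*45 + 4*x)/(3*(-1 + x)))/x = ((-4 - 45 + 4*x)/(3*(-1 + x)))/x = ((-49 + 4*x)/(3*(-1 + x)))/x = (-49 + 4*x)/(3*x*(-1 + x)))
W(-756) + A(-258) = (⅓)*(-49 + 4*(-756))/(-756*(-1 - 756)) + (-9 - 258)² = (⅓)*(-1/756)*(-49 - 3024)/(-757) + (-267)² = (⅓)*(-1/756)*(-1/757)*(-3073) + 71289 = -439/245268 + 71289 = 17484910013/245268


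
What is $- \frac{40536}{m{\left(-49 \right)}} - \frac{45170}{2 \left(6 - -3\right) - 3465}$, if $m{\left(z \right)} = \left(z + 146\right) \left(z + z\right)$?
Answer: $\frac{284556806}{16383591} \approx 17.368$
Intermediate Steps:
$m{\left(z \right)} = 2 z \left(146 + z\right)$ ($m{\left(z \right)} = \left(146 + z\right) 2 z = 2 z \left(146 + z\right)$)
$- \frac{40536}{m{\left(-49 \right)}} - \frac{45170}{2 \left(6 - -3\right) - 3465} = - \frac{40536}{2 \left(-49\right) \left(146 - 49\right)} - \frac{45170}{2 \left(6 - -3\right) - 3465} = - \frac{40536}{2 \left(-49\right) 97} - \frac{45170}{2 \left(6 + 3\right) - 3465} = - \frac{40536}{-9506} - \frac{45170}{2 \cdot 9 - 3465} = \left(-40536\right) \left(- \frac{1}{9506}\right) - \frac{45170}{18 - 3465} = \frac{20268}{4753} - \frac{45170}{-3447} = \frac{20268}{4753} - - \frac{45170}{3447} = \frac{20268}{4753} + \frac{45170}{3447} = \frac{284556806}{16383591}$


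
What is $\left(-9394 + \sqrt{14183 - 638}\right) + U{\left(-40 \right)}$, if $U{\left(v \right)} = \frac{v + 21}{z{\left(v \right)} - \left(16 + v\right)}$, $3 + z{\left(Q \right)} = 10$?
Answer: $- \frac{291233}{31} + 3 \sqrt{1505} \approx -9278.2$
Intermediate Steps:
$z{\left(Q \right)} = 7$ ($z{\left(Q \right)} = -3 + 10 = 7$)
$U{\left(v \right)} = \frac{21 + v}{-9 - v}$ ($U{\left(v \right)} = \frac{v + 21}{7 - \left(16 + v\right)} = \frac{21 + v}{-9 - v}$)
$\left(-9394 + \sqrt{14183 - 638}\right) + U{\left(-40 \right)} = \left(-9394 + \sqrt{14183 - 638}\right) + \frac{-21 - -40}{9 - 40} = \left(-9394 + \sqrt{13545}\right) + \frac{-21 + 40}{-31} = \left(-9394 + 3 \sqrt{1505}\right) - \frac{19}{31} = - \frac{291233}{31} + 3 \sqrt{1505}$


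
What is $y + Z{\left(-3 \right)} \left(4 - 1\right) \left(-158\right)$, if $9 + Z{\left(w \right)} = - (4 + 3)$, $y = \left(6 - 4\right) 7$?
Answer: $7598$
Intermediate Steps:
$y = 14$ ($y = 2 \cdot 7 = 14$)
$Z{\left(w \right)} = -16$ ($Z{\left(w \right)} = -9 - \left(4 + 3\right) = -9 - 7 = -16$)
$y + Z{\left(-3 \right)} \left(4 - 1\right) \left(-158\right) = 14 + - 16 \left(4 - 1\right) \left(-158\right) = 14 + \left(-16\right) 3 \left(-158\right) = 14 - -7584 = 14 + 7584 = 7598$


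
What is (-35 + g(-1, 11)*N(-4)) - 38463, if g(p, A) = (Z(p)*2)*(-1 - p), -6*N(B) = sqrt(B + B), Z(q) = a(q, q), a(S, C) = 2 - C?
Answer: -38498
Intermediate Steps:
Z(q) = 2 - q
N(B) = -sqrt(2)*sqrt(B)/6 (N(B) = -sqrt(B + B)/6 = -sqrt(2)*sqrt(B)/6)
g(p, A) = (-1 - p)*(4 - 2*p) (g(p, A) = ((2 - p)*2)*(-1 - p) = (4 - 2*p)*(-1 - p) = (-1 - p)*(4 - 2*p))
(-35 + g(-1, 11)*N(-4)) - 38463 = (-35 + (2*(1 - 1)*(-2 - 1))*(-sqrt(2)*sqrt(-4)/6)) - 38463 = (-35 + (2*0*(-3))*(-sqrt(2)*2*I/6)) - 38463 = (-35 + 0*(-I*sqrt(2)/3)) - 38463 = (-35 + 0) - 38463 = -35 - 38463 = -38498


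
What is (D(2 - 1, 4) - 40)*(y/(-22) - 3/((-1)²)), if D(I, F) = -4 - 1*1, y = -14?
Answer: 1170/11 ≈ 106.36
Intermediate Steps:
D(I, F) = -5 (D(I, F) = -4 - 1 = -5)
(D(2 - 1, 4) - 40)*(y/(-22) - 3/((-1)²)) = (-5 - 40)*(-14/(-22) - 3/((-1)²)) = -45*(-14*(-1/22) - 3/1) = -45*(7/11 - 3*1) = -45*(7/11 - 3) = -45*(-26/11) = 1170/11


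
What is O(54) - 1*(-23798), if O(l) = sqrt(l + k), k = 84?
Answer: 23798 + sqrt(138) ≈ 23810.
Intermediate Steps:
O(l) = sqrt(84 + l) (O(l) = sqrt(l + 84) = sqrt(84 + l))
O(54) - 1*(-23798) = sqrt(84 + 54) - 1*(-23798) = sqrt(138) + 23798 = 23798 + sqrt(138)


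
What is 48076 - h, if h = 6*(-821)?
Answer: 53002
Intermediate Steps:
h = -4926
48076 - h = 48076 - 1*(-4926) = 48076 + 4926 = 53002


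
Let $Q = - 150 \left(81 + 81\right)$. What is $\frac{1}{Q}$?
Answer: $- \frac{1}{24300} \approx -4.1152 \cdot 10^{-5}$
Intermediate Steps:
$Q = -24300$ ($Q = \left(-150\right) 162 = -24300$)
$\frac{1}{Q} = \frac{1}{-24300} = - \frac{1}{24300}$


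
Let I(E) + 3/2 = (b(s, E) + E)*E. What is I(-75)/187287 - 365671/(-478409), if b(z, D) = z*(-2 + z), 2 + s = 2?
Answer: 291107393/366461294 ≈ 0.79437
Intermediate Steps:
s = 0 (s = -2 + 2 = 0)
I(E) = -3/2 + E² (I(E) = -3/2 + (0*(-2 + 0) + E)*E = -3/2 + (0*(-2) + E)*E = -3/2 + (0 + E)*E = -3/2 + E*E = -3/2 + E²)
I(-75)/187287 - 365671/(-478409) = (-3/2 + (-75)²)/187287 - 365671/(-478409) = (-3/2 + 5625)*(1/187287) - 365671*(-1/478409) = (11247/2)*(1/187287) + 365671/478409 = 23/766 + 365671/478409 = 291107393/366461294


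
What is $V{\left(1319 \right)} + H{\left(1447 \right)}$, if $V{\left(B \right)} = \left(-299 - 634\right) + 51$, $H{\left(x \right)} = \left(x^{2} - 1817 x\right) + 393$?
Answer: $-535879$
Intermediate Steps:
$H{\left(x \right)} = 393 + x^{2} - 1817 x$
$V{\left(B \right)} = -882$ ($V{\left(B \right)} = -933 + 51 = -882$)
$V{\left(1319 \right)} + H{\left(1447 \right)} = -882 + \left(393 + 1447^{2} - 2629199\right) = -882 + \left(393 + 2093809 - 2629199\right) = -882 - 534997 = -535879$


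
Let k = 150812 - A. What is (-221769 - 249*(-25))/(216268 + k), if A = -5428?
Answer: -53886/93127 ≈ -0.57863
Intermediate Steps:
k = 156240 (k = 150812 - 1*(-5428) = 150812 + 5428 = 156240)
(-221769 - 249*(-25))/(216268 + k) = (-221769 - 249*(-25))/(216268 + 156240) = (-221769 + 6225)/372508 = -215544*1/372508 = -53886/93127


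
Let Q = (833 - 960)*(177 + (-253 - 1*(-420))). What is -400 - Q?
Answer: 43288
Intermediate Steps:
Q = -43688 (Q = -127*(177 + (-253 + 420)) = -127*(177 + 167) = -127*344 = -43688)
-400 - Q = -400 - 1*(-43688) = -400 + 43688 = 43288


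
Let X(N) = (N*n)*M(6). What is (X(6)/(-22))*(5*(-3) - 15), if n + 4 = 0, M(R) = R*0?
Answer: 0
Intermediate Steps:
M(R) = 0
n = -4 (n = -4 + 0 = -4)
X(N) = 0 (X(N) = (N*(-4))*0 = -4*N*0 = 0)
(X(6)/(-22))*(5*(-3) - 15) = (0/(-22))*(5*(-3) - 15) = (0*(-1/22))*(-15 - 15) = 0*(-30) = 0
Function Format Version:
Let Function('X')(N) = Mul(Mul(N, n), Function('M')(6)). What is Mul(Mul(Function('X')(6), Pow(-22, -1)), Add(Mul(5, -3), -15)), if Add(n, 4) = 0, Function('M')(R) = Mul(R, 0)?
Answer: 0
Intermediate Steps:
Function('M')(R) = 0
n = -4 (n = Add(-4, 0) = -4)
Function('X')(N) = 0 (Function('X')(N) = Mul(Mul(N, -4), 0) = Mul(Mul(-4, N), 0) = 0)
Mul(Mul(Function('X')(6), Pow(-22, -1)), Add(Mul(5, -3), -15)) = Mul(Mul(0, Pow(-22, -1)), Add(Mul(5, -3), -15)) = Mul(Mul(0, Rational(-1, 22)), Add(-15, -15)) = Mul(0, -30) = 0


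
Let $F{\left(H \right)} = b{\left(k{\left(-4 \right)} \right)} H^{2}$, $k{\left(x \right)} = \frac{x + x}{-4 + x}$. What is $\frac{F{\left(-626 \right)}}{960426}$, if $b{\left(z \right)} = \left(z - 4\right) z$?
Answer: $- \frac{195938}{160071} \approx -1.2241$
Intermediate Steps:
$k{\left(x \right)} = \frac{2 x}{-4 + x}$
$b{\left(z \right)} = z \left(-4 + z\right)$ ($b{\left(z \right)} = \left(-4 + z\right) z = z \left(-4 + z\right)$)
$F{\left(H \right)} = - 3 H^{2}$ ($F{\left(H \right)} = 2 \left(-4\right) \frac{1}{-4 - 4} \left(-4 + 2 \left(-4\right) \frac{1}{-4 - 4}\right) H^{2} = 2 \left(-4\right) \frac{1}{-8} \left(-4 + 2 \left(-4\right) \frac{1}{-8}\right) H^{2} = 2 \left(-4\right) \left(- \frac{1}{8}\right) \left(-4 + 2 \left(-4\right) \left(- \frac{1}{8}\right)\right) H^{2} = 1 \left(-4 + 1\right) H^{2} = 1 \left(-3\right) H^{2} = - 3 H^{2}$)
$\frac{F{\left(-626 \right)}}{960426} = \frac{\left(-3\right) \left(-626\right)^{2}}{960426} = \left(-3\right) 391876 \cdot \frac{1}{960426} = \left(-1175628\right) \frac{1}{960426} = - \frac{195938}{160071}$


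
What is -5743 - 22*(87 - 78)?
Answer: -5941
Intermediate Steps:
-5743 - 22*(87 - 78) = -5743 - 22*9 = -5743 - 1*198 = -5743 - 198 = -5941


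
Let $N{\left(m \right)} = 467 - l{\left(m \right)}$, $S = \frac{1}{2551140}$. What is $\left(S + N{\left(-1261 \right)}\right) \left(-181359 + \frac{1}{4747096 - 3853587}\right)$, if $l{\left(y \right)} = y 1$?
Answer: $- \frac{71435826578274410033}{227946655026} \approx -3.1339 \cdot 10^{8}$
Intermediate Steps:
$l{\left(y \right)} = y$
$S = \frac{1}{2551140} \approx 3.9198 \cdot 10^{-7}$
$N{\left(m \right)} = 467 - m$
$\left(S + N{\left(-1261 \right)}\right) \left(-181359 + \frac{1}{4747096 - 3853587}\right) = \left(\frac{1}{2551140} + \left(467 - -1261\right)\right) \left(-181359 + \frac{1}{4747096 - 3853587}\right) = \left(\frac{1}{2551140} + \left(467 + 1261\right)\right) \left(-181359 + \frac{1}{893509}\right) = \left(\frac{1}{2551140} + 1728\right) \left(-181359 + \frac{1}{893509}\right) = \frac{4408369921}{2551140} \left(- \frac{162045898730}{893509}\right) = - \frac{71435826578274410033}{227946655026}$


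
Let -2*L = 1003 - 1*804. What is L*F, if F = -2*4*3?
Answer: 2388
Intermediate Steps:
F = -24 (F = -8*3 = -24)
L = -199/2 (L = -(1003 - 1*804)/2 = -(1003 - 804)/2 = -½*199 = -199/2 ≈ -99.500)
L*F = -199/2*(-24) = 2388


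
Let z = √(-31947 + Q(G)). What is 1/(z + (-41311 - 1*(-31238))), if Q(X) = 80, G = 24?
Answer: -10073/101497196 - I*√31867/101497196 ≈ -9.9244e-5 - 1.7588e-6*I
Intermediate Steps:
z = I*√31867 (z = √(-31947 + 80) = √(-31867) = I*√31867 ≈ 178.51*I)
1/(z + (-41311 - 1*(-31238))) = 1/(I*√31867 + (-41311 - 1*(-31238))) = 1/(I*√31867 + (-41311 + 31238)) = 1/(I*√31867 - 10073) = 1/(-10073 + I*√31867)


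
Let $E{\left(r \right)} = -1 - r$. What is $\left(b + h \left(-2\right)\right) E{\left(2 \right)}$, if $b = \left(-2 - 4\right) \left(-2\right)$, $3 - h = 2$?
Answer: $-30$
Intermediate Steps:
$h = 1$ ($h = 3 - 2 = 1$)
$b = 12$ ($b = \left(-6\right) \left(-2\right) = 12$)
$\left(b + h \left(-2\right)\right) E{\left(2 \right)} = \left(12 + 1 \left(-2\right)\right) \left(-1 - 2\right) = \left(12 - 2\right) \left(-1 - 2\right) = 10 \left(-3\right) = -30$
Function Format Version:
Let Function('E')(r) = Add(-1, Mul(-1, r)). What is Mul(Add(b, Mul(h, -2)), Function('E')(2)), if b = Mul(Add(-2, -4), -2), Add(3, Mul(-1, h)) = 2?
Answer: -30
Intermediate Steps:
h = 1 (h = Add(3, Mul(-1, 2)) = Add(3, -2) = 1)
b = 12 (b = Mul(-6, -2) = 12)
Mul(Add(b, Mul(h, -2)), Function('E')(2)) = Mul(Add(12, Mul(1, -2)), Add(-1, Mul(-1, 2))) = Mul(Add(12, -2), Add(-1, -2)) = Mul(10, -3) = -30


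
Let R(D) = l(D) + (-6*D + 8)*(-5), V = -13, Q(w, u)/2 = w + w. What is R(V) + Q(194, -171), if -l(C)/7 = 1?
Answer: 339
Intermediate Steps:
Q(w, u) = 4*w (Q(w, u) = 2*(w + w) = 2*(2*w) = 4*w)
l(C) = -7 (l(C) = -7*1 = -7)
R(D) = -47 + 30*D (R(D) = -7 + (-6*D + 8)*(-5) = -7 + (8 - 6*D)*(-5) = -7 + (-40 + 30*D) = -47 + 30*D)
R(V) + Q(194, -171) = (-47 + 30*(-13)) + 4*194 = (-47 - 390) + 776 = -437 + 776 = 339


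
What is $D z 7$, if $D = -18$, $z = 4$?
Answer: $-504$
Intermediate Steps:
$D z 7 = \left(-18\right) 4 \cdot 7 = \left(-72\right) 7 = -504$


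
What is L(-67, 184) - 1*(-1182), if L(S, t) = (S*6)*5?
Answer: -828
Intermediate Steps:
L(S, t) = 30*S (L(S, t) = (6*S)*5 = 30*S)
L(-67, 184) - 1*(-1182) = 30*(-67) - 1*(-1182) = -2010 + 1182 = -828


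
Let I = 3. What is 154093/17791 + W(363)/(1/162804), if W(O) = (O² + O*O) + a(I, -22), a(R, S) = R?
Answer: 763332265952617/17791 ≈ 4.2906e+10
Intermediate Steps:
W(O) = 3 + 2*O² (W(O) = (O² + O*O) + 3 = (O² + O²) + 3 = 2*O² + 3 = 3 + 2*O²)
154093/17791 + W(363)/(1/162804) = 154093/17791 + (3 + 2*363²)/(1/162804) = 154093*(1/17791) + (3 + 2*131769)/(1/162804) = 154093/17791 + (3 + 263538)*162804 = 154093/17791 + 263541*162804 = 154093/17791 + 42905528964 = 763332265952617/17791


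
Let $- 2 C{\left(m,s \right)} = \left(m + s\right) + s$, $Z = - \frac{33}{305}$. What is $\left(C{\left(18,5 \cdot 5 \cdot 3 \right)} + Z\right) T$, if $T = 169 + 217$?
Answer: $- \frac{9902058}{305} \approx -32466.0$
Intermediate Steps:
$T = 386$
$Z = - \frac{33}{305}$ ($Z = \left(-33\right) \frac{1}{305} = - \frac{33}{305} \approx -0.1082$)
$C{\left(m,s \right)} = - s - \frac{m}{2}$ ($C{\left(m,s \right)} = - \frac{\left(m + s\right) + s}{2} = - \frac{m + 2 s}{2} = - s - \frac{m}{2}$)
$\left(C{\left(18,5 \cdot 5 \cdot 3 \right)} + Z\right) T = \left(\left(- 5 \cdot 5 \cdot 3 - 9\right) - \frac{33}{305}\right) 386 = \left(\left(- 25 \cdot 3 - 9\right) - \frac{33}{305}\right) 386 = \left(\left(\left(-1\right) 75 - 9\right) - \frac{33}{305}\right) 386 = \left(\left(-75 - 9\right) - \frac{33}{305}\right) 386 = \left(-84 - \frac{33}{305}\right) 386 = \left(- \frac{25653}{305}\right) 386 = - \frac{9902058}{305}$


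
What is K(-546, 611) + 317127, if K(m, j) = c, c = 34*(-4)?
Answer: 316991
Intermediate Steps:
c = -136
K(m, j) = -136
K(-546, 611) + 317127 = -136 + 317127 = 316991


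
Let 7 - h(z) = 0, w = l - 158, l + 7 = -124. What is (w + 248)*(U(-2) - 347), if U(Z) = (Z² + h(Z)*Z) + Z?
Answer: 14719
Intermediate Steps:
l = -131 (l = -7 - 124 = -131)
w = -289 (w = -131 - 158 = -289)
h(z) = 7 (h(z) = 7 - 1*0 = 7 + 0 = 7)
U(Z) = Z² + 8*Z (U(Z) = (Z² + 7*Z) + Z = Z² + 8*Z)
(w + 248)*(U(-2) - 347) = (-289 + 248)*(-2*(8 - 2) - 347) = -41*(-2*6 - 347) = -41*(-12 - 347) = -41*(-359) = 14719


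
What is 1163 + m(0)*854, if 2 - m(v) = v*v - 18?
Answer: 18243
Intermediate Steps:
m(v) = 20 - v² (m(v) = 2 - (v*v - 18) = 2 - (v² - 18) = 2 - (-18 + v²) = 2 + (18 - v²) = 20 - v²)
1163 + m(0)*854 = 1163 + (20 - 1*0²)*854 = 1163 + (20 - 1*0)*854 = 1163 + (20 + 0)*854 = 1163 + 20*854 = 1163 + 17080 = 18243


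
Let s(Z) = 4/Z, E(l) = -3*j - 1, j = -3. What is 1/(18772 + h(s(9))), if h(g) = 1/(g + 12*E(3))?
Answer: 868/16294105 ≈ 5.3271e-5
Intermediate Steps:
E(l) = 8 (E(l) = -3*(-3) - 1 = 9 - 1 = 8)
h(g) = 1/(96 + g) (h(g) = 1/(g + 12*8) = 1/(g + 96) = 1/(96 + g))
1/(18772 + h(s(9))) = 1/(18772 + 1/(96 + 4/9)) = 1/(18772 + 1/(868/9)) = 1/(18772 + 9/868) = 1/(16294105/868) = 868/16294105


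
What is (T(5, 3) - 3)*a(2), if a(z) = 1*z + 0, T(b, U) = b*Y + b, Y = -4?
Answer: -36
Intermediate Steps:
T(b, U) = -3*b (T(b, U) = b*(-4) + b = -4*b + b = -3*b)
a(z) = z (a(z) = z + 0 = z)
(T(5, 3) - 3)*a(2) = (-3*5 - 3)*2 = (-15 - 3)*2 = -18*2 = -36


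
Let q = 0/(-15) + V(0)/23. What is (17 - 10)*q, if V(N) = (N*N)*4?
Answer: 0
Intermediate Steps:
V(N) = 4*N² (V(N) = N²*4 = 4*N²)
q = 0 (q = 0/(-15) + (4*0²)/23 = 0*(-1/15) + (4*0)*(1/23) = 0 + 0*(1/23) = 0 + 0 = 0)
(17 - 10)*q = (17 - 10)*0 = 7*0 = 0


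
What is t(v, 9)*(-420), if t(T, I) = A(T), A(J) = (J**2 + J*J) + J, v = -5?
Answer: -18900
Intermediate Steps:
A(J) = J + 2*J**2 (A(J) = (J**2 + J**2) + J = 2*J**2 + J = J + 2*J**2)
t(T, I) = T*(1 + 2*T)
t(v, 9)*(-420) = -5*(1 + 2*(-5))*(-420) = -5*(1 - 10)*(-420) = -5*(-9)*(-420) = 45*(-420) = -18900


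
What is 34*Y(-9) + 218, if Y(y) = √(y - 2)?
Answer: 218 + 34*I*√11 ≈ 218.0 + 112.77*I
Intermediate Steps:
Y(y) = √(-2 + y)
34*Y(-9) + 218 = 34*√(-2 - 9) + 218 = 34*√(-11) + 218 = 34*(I*√11) + 218 = 34*I*√11 + 218 = 218 + 34*I*√11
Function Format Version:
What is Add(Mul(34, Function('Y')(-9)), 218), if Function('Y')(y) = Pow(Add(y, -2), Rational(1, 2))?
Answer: Add(218, Mul(34, I, Pow(11, Rational(1, 2)))) ≈ Add(218.00, Mul(112.77, I))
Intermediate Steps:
Function('Y')(y) = Pow(Add(-2, y), Rational(1, 2))
Add(Mul(34, Function('Y')(-9)), 218) = Add(Mul(34, Pow(Add(-2, -9), Rational(1, 2))), 218) = Add(Mul(34, Pow(-11, Rational(1, 2))), 218) = Add(Mul(34, Mul(I, Pow(11, Rational(1, 2)))), 218) = Add(Mul(34, I, Pow(11, Rational(1, 2))), 218) = Add(218, Mul(34, I, Pow(11, Rational(1, 2))))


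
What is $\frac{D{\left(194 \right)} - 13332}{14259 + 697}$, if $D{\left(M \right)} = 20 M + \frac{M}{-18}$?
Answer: $- \frac{85165}{134604} \approx -0.63271$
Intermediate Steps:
$D{\left(M \right)} = \frac{359 M}{18}$ ($D{\left(M \right)} = 20 M + M \left(- \frac{1}{18}\right) = 20 M - \frac{M}{18} = \frac{359 M}{18}$)
$\frac{D{\left(194 \right)} - 13332}{14259 + 697} = \frac{\frac{359}{18} \cdot 194 - 13332}{14259 + 697} = \frac{\frac{34823}{9} - 13332}{14956} = \left(- \frac{85165}{9}\right) \frac{1}{14956} = - \frac{85165}{134604}$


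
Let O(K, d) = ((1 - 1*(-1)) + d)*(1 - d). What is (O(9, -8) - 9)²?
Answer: 3969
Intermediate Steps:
O(K, d) = (1 - d)*(2 + d) (O(K, d) = ((1 + 1) + d)*(1 - d) = (2 + d)*(1 - d) = (1 - d)*(2 + d))
(O(9, -8) - 9)² = ((2 - 1*(-8) - 1*(-8)²) - 9)² = ((2 + 8 - 1*64) - 9)² = ((2 + 8 - 64) - 9)² = (-54 - 9)² = (-63)² = 3969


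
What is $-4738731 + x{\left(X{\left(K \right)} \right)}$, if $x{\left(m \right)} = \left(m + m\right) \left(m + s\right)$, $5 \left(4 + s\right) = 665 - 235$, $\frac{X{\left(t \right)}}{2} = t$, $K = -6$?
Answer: $-4740411$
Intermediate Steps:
$X{\left(t \right)} = 2 t$
$s = 82$ ($s = -4 + \frac{665 - 235}{5} = -4 + \frac{1}{5} \cdot 430 = -4 + 86 = 82$)
$x{\left(m \right)} = 2 m \left(82 + m\right)$ ($x{\left(m \right)} = \left(m + m\right) \left(m + 82\right) = 2 m \left(82 + m\right)$)
$-4738731 + x{\left(X{\left(K \right)} \right)} = -4738731 + 2 \cdot 2 \left(-6\right) \left(82 + 2 \left(-6\right)\right) = -4738731 + 2 \left(-12\right) \left(82 - 12\right) = -4738731 + 2 \left(-12\right) 70 = -4738731 - 1680 = -4740411$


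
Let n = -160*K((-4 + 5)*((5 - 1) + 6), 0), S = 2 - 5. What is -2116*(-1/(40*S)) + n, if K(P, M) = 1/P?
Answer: -1009/30 ≈ -33.633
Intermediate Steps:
S = -3
n = -16 (n = -160*1/((-4 + 5)*((5 - 1) + 6)) = -160/(4 + 6) = -160/(1*10) = -160/10 = -160*⅒ = -16)
-2116*(-1/(40*S)) + n = -2116/((8*(-3))*(-5)) - 16 = -2116/((-24*(-5))) - 16 = -2116/120 - 16 = -2116*1/120 - 16 = -529/30 - 16 = -1009/30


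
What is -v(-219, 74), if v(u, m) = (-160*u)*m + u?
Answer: -2592741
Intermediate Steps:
v(u, m) = u - 160*m*u (v(u, m) = -160*m*u + u = u - 160*m*u)
-v(-219, 74) = -(-219)*(1 - 160*74) = -(-219)*(1 - 11840) = -(-219)*(-11839) = -1*2592741 = -2592741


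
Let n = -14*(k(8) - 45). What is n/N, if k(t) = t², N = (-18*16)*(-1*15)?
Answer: -133/2160 ≈ -0.061574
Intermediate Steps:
N = 4320 (N = -288*(-15) = 4320)
n = -266 (n = -14*(8² - 45) = -14*(64 - 45) = -14*19 = -266)
n/N = -266/4320 = -266*1/4320 = -133/2160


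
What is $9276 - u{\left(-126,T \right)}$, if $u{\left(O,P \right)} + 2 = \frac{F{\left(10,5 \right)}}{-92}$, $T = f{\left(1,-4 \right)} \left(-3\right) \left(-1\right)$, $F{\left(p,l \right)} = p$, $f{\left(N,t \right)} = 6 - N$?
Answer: $\frac{426793}{46} \approx 9278.1$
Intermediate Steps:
$T = 15$ ($T = \left(6 - 1\right) \left(-3\right) \left(-1\right) = 5 \left(-3\right) \left(-1\right) = \left(-15\right) \left(-1\right) = 15$)
$u{\left(O,P \right)} = - \frac{97}{46}$ ($u{\left(O,P \right)} = -2 + \frac{10}{-92} = -2 + 10 \left(- \frac{1}{92}\right) = -2 - \frac{5}{46} = - \frac{97}{46}$)
$9276 - u{\left(-126,T \right)} = 9276 - - \frac{97}{46} = 9276 + \frac{97}{46} = \frac{426793}{46}$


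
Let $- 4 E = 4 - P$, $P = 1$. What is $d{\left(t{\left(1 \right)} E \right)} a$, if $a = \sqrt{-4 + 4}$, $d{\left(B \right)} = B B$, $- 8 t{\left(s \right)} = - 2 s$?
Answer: $0$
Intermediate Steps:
$E = - \frac{3}{4}$ ($E = - \frac{4 - 1}{4} = \left(- \frac{1}{4}\right) 3 = - \frac{3}{4} \approx -0.75$)
$t{\left(s \right)} = \frac{s}{4}$ ($t{\left(s \right)} = - \frac{\left(-2\right) s}{8} = \frac{s}{4}$)
$d{\left(B \right)} = B^{2}$
$a = 0$ ($a = \sqrt{0} = 0$)
$d{\left(t{\left(1 \right)} E \right)} a = \left(\frac{1}{4} \cdot 1 \left(- \frac{3}{4}\right)\right)^{2} \cdot 0 = \left(\frac{1}{4} \left(- \frac{3}{4}\right)\right)^{2} \cdot 0 = \left(- \frac{3}{16}\right)^{2} \cdot 0 = \frac{9}{256} \cdot 0 = 0$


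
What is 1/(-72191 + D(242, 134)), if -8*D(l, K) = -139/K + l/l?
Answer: -1072/77388747 ≈ -1.3852e-5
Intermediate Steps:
D(l, K) = -⅛ + 139/(8*K) (D(l, K) = -(-139/K + l/l)/8 = -(-139/K + 1)/8 = -(1 - 139/K)/8 = -⅛ + 139/(8*K))
1/(-72191 + D(242, 134)) = 1/(-72191 + (⅛)*(139 - 1*134)/134) = 1/(-72191 + (⅛)*(1/134)*(139 - 134)) = 1/(-72191 + (⅛)*(1/134)*5) = 1/(-72191 + 5/1072) = 1/(-77388747/1072) = -1072/77388747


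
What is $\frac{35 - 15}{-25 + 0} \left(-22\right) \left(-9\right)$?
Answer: $- \frac{792}{5} \approx -158.4$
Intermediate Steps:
$\frac{35 - 15}{-25 + 0} \left(-22\right) \left(-9\right) = \frac{20}{-25} \left(-22\right) \left(-9\right) = 20 \left(- \frac{1}{25}\right) \left(-22\right) \left(-9\right) = \left(- \frac{4}{5}\right) \left(-22\right) \left(-9\right) = \frac{88}{5} \left(-9\right) = - \frac{792}{5}$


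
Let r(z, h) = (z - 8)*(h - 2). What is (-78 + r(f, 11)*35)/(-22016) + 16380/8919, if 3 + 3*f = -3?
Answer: 10817017/5454464 ≈ 1.9831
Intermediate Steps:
f = -2 (f = -1 + (⅓)*(-3) = -1 - 1 = -2)
r(z, h) = (-8 + z)*(-2 + h)
(-78 + r(f, 11)*35)/(-22016) + 16380/8919 = (-78 + (16 - 8*11 - 2*(-2) + 11*(-2))*35)/(-22016) + 16380/8919 = (-78 + (16 - 88 + 4 - 22)*35)*(-1/22016) + 16380*(1/8919) = (-78 - 90*35)*(-1/22016) + 1820/991 = (-78 - 3150)*(-1/22016) + 1820/991 = -3228*(-1/22016) + 1820/991 = 807/5504 + 1820/991 = 10817017/5454464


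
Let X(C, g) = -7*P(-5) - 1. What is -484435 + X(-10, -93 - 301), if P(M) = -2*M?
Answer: -484506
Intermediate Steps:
X(C, g) = -71 (X(C, g) = -(-14)*(-5) - 1 = -7*10 - 1 = -70 - 1 = -71)
-484435 + X(-10, -93 - 301) = -484435 - 71 = -484506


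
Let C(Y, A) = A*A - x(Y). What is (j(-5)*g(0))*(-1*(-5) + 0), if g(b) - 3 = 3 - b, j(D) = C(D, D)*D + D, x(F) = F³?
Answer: -22650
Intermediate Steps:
C(Y, A) = A² - Y³ (C(Y, A) = A*A - Y³ = A² - Y³)
j(D) = D + D*(D² - D³) (j(D) = (D² - D³)*D + D = D*(D² - D³) + D = D + D*(D² - D³))
g(b) = 6 - b (g(b) = 3 + (3 - b) = 6 - b)
(j(-5)*g(0))*(-1*(-5) + 0) = ((-5 + (-5)³ - 1*(-5)⁴)*(6 - 1*0))*(-1*(-5) + 0) = ((-5 - 125 - 1*625)*(6 + 0))*(5 + 0) = ((-5 - 125 - 625)*6)*5 = -755*6*5 = -4530*5 = -22650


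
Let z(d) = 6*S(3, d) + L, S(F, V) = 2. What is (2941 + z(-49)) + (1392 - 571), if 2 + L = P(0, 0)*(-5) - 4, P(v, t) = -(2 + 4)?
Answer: 3798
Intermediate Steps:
P(v, t) = -6 (P(v, t) = -1*6 = -6)
L = 24 (L = -2 + (-6*(-5) - 4) = -2 + (30 - 4) = -2 + 26 = 24)
z(d) = 36 (z(d) = 6*2 + 24 = 12 + 24 = 36)
(2941 + z(-49)) + (1392 - 571) = (2941 + 36) + (1392 - 571) = 2977 + 821 = 3798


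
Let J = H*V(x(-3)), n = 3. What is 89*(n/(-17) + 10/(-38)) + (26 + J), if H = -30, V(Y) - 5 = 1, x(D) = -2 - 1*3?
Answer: -62380/323 ≈ -193.13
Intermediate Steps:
x(D) = -5 (x(D) = -2 - 3 = -5)
V(Y) = 6 (V(Y) = 5 + 1 = 6)
J = -180 (J = -30*6 = -180)
89*(n/(-17) + 10/(-38)) + (26 + J) = 89*(3/(-17) + 10/(-38)) + (26 - 180) = 89*(3*(-1/17) + 10*(-1/38)) - 154 = 89*(-3/17 - 5/19) - 154 = 89*(-142/323) - 154 = -12638/323 - 154 = -62380/323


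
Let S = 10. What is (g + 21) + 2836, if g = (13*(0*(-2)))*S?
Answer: 2857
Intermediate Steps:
g = 0 (g = (13*(0*(-2)))*10 = (13*0)*10 = 0*10 = 0)
(g + 21) + 2836 = (0 + 21) + 2836 = 21 + 2836 = 2857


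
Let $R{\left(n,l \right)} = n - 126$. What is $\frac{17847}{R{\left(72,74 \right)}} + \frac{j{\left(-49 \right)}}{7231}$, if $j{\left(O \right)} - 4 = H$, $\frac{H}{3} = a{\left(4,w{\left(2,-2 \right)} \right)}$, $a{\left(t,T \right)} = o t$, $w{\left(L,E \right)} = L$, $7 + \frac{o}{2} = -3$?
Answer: $- \frac{4780163}{14462} \approx -330.53$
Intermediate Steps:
$o = -20$ ($o = -14 + 2 \left(-3\right) = -14 - 6 = -20$)
$a{\left(t,T \right)} = - 20 t$
$R{\left(n,l \right)} = -126 + n$
$H = -240$ ($H = 3 \left(\left(-20\right) 4\right) = 3 \left(-80\right) = -240$)
$j{\left(O \right)} = -236$ ($j{\left(O \right)} = 4 - 240 = -236$)
$\frac{17847}{R{\left(72,74 \right)}} + \frac{j{\left(-49 \right)}}{7231} = \frac{17847}{-126 + 72} - \frac{236}{7231} = \frac{17847}{-54} - \frac{236}{7231} = 17847 \left(- \frac{1}{54}\right) - \frac{236}{7231} = - \frac{661}{2} - \frac{236}{7231} = - \frac{4780163}{14462}$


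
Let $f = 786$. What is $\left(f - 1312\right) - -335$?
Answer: $-191$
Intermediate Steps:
$\left(f - 1312\right) - -335 = \left(786 - 1312\right) - -335 = -526 + 335 = -191$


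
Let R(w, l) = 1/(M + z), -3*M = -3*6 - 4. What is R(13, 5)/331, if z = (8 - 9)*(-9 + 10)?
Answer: 3/6289 ≈ 0.00047702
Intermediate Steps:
M = 22/3 (M = -(-3*6 - 4)/3 = -(-18 - 4)/3 = -⅓*(-22) = 22/3 ≈ 7.3333)
z = -1 (z = -1*1 = -1)
R(w, l) = 3/19 (R(w, l) = 1/(22/3 - 1) = 1/(19/3) = 3/19)
R(13, 5)/331 = (3/19)/331 = (3/19)*(1/331) = 3/6289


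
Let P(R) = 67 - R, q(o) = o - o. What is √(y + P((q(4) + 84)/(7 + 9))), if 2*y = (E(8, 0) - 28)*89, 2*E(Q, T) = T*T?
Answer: I*√4737/2 ≈ 34.413*I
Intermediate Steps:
q(o) = 0
E(Q, T) = T²/2 (E(Q, T) = (T*T)/2 = T²/2)
y = -1246 (y = (((½)*0² - 28)*89)/2 = (((½)*0 - 28)*89)/2 = ((0 - 28)*89)/2 = (-28*89)/2 = (½)*(-2492) = -1246)
√(y + P((q(4) + 84)/(7 + 9))) = √(-1246 + (67 - (0 + 84)/(7 + 9))) = √(-1246 + (67 - 84/16)) = √(-1246 + (67 - 1*21/4)) = √(-1246 + (67 - 21/4)) = √(-1246 + 247/4) = √(-4737/4) = I*√4737/2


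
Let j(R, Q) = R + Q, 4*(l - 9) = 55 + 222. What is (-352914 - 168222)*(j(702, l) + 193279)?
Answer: -101131261308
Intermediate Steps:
l = 313/4 (l = 9 + (55 + 222)/4 = 9 + (1/4)*277 = 9 + 277/4 = 313/4 ≈ 78.250)
j(R, Q) = Q + R
(-352914 - 168222)*(j(702, l) + 193279) = (-352914 - 168222)*((313/4 + 702) + 193279) = -521136*(3121/4 + 193279) = -521136*776237/4 = -101131261308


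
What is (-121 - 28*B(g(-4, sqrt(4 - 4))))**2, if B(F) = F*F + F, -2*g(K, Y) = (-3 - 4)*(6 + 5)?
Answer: 1823460804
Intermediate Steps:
g(K, Y) = 77/2 (g(K, Y) = -(-3 - 4)*(6 + 5)/2 = -(-7)*11/2 = -1/2*(-77) = 77/2)
B(F) = F + F**2 (B(F) = F**2 + F = F + F**2)
(-121 - 28*B(g(-4, sqrt(4 - 4))))**2 = (-121 - 1078*(1 + 77/2))**2 = (-121 - 1078*79/2)**2 = (-121 - 28*6083/4)**2 = (-121 - 42581)**2 = (-42702)**2 = 1823460804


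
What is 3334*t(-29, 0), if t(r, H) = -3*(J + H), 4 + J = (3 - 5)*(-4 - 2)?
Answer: -80016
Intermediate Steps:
J = 8 (J = -4 + (3 - 5)*(-4 - 2) = -4 - 2*(-6) = -4 + 12 = 8)
t(r, H) = -24 - 3*H (t(r, H) = -3*(8 + H) = -24 - 3*H)
3334*t(-29, 0) = 3334*(-24 - 3*0) = 3334*(-24 + 0) = 3334*(-24) = -80016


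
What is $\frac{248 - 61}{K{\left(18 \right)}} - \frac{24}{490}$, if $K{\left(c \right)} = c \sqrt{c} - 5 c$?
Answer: $- \frac{32941}{4410} - \frac{187 \sqrt{2}}{42} \approx -13.766$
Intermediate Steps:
$K{\left(c \right)} = c^{\frac{3}{2}} - 5 c$
$\frac{248 - 61}{K{\left(18 \right)}} - \frac{24}{490} = \frac{248 - 61}{18^{\frac{3}{2}} - 90} - \frac{24}{490} = \frac{187}{54 \sqrt{2} - 90} - \frac{12}{245} = \frac{187}{-90 + 54 \sqrt{2}} - \frac{12}{245} = - \frac{12}{245} + \frac{187}{-90 + 54 \sqrt{2}}$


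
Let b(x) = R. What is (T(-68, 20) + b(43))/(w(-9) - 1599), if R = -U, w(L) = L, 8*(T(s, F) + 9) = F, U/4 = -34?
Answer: -259/3216 ≈ -0.080535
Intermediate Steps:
U = -136 (U = 4*(-34) = -136)
T(s, F) = -9 + F/8
R = 136 (R = -1*(-136) = 136)
b(x) = 136
(T(-68, 20) + b(43))/(w(-9) - 1599) = ((-9 + (⅛)*20) + 136)/(-9 - 1599) = ((-9 + 5/2) + 136)/(-1608) = (-13/2 + 136)*(-1/1608) = (259/2)*(-1/1608) = -259/3216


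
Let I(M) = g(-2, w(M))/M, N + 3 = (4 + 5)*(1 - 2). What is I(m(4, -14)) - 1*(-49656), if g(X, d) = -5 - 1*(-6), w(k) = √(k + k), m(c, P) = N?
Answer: 595871/12 ≈ 49656.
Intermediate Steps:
N = -12 (N = -3 + (4 + 5)*(1 - 2) = -3 + 9*(-1) = -3 - 9 = -12)
m(c, P) = -12
w(k) = √2*√k (w(k) = √(2*k) = √2*√k)
g(X, d) = 1 (g(X, d) = -5 + 6 = 1)
I(M) = 1/M
I(m(4, -14)) - 1*(-49656) = 1/(-12) - 1*(-49656) = -1/12 + 49656 = 595871/12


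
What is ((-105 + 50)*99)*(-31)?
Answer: 168795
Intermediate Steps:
((-105 + 50)*99)*(-31) = -55*99*(-31) = -5445*(-31) = 168795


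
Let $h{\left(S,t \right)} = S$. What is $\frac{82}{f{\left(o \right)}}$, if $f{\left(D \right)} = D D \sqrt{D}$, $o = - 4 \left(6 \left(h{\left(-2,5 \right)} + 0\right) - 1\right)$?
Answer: $\frac{41 \sqrt{13}}{35152} \approx 0.0042054$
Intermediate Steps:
$o = 52$ ($o = - 4 \left(6 \left(-2 + 0\right) - 1\right) = - 4 \left(6 \left(-2\right) - 1\right) = - 4 \left(-12 - 1\right) = \left(-4\right) \left(-13\right) = 52$)
$f{\left(D \right)} = D^{\frac{5}{2}}$ ($f{\left(D \right)} = D^{2} \sqrt{D} = D^{\frac{5}{2}}$)
$\frac{82}{f{\left(o \right)}} = \frac{82}{52^{\frac{5}{2}}} = \frac{82}{5408 \sqrt{13}} = 82 \frac{\sqrt{13}}{70304} = \frac{41 \sqrt{13}}{35152}$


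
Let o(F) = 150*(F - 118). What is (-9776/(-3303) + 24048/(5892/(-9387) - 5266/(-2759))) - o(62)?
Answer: 496324524658136/18263340657 ≈ 27176.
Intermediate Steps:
o(F) = -17700 + 150*F (o(F) = 150*(-118 + F) = -17700 + 150*F)
(-9776/(-3303) + 24048/(5892/(-9387) - 5266/(-2759))) - o(62) = (-9776/(-3303) + 24048/(5892/(-9387) - 5266/(-2759))) - (-17700 + 150*62) = (-9776*(-1/3303) + 24048/(5892*(-1/9387) - 5266*(-1/2759))) - (-17700 + 9300) = (9776/3303 + 24048/(-1964/3129 + 5266/2759)) - 1*(-8400) = (9776/3303 + 24048/(11058638/8632911)) + 8400 = (9776/3303 + 24048*(8632911/11058638)) + 8400 = (9776/3303 + 103802121864/5529319) + 8400 = 342912463139336/18263340657 + 8400 = 496324524658136/18263340657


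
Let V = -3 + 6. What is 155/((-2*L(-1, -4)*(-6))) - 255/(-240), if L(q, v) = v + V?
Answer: -569/48 ≈ -11.854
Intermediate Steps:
V = 3
L(q, v) = 3 + v (L(q, v) = v + 3 = 3 + v)
155/((-2*L(-1, -4)*(-6))) - 255/(-240) = 155/((-2*(3 - 4)*(-6))) - 255/(-240) = 155/((-2*(-1)*(-6))) - 255*(-1/240) = 155/((2*(-6))) + 17/16 = 155/(-12) + 17/16 = 155*(-1/12) + 17/16 = -155/12 + 17/16 = -569/48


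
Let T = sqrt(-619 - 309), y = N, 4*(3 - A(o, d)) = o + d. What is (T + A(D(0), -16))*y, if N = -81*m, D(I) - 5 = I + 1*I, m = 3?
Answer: -5589/4 - 972*I*sqrt(58) ≈ -1397.3 - 7402.5*I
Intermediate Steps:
D(I) = 5 + 2*I (D(I) = 5 + (I + 1*I) = 5 + (I + I) = 5 + 2*I)
A(o, d) = 3 - d/4 - o/4 (A(o, d) = 3 - (o + d)/4 = 3 - (d + o)/4 = 3 + (-d/4 - o/4) = 3 - d/4 - o/4)
N = -243 (N = -81*3 = -243)
y = -243
T = 4*I*sqrt(58) (T = sqrt(-928) = 4*I*sqrt(58) ≈ 30.463*I)
(T + A(D(0), -16))*y = (4*I*sqrt(58) + (3 - 1/4*(-16) - (5 + 2*0)/4))*(-243) = (4*I*sqrt(58) + (3 + 4 - (5 + 0)/4))*(-243) = (4*I*sqrt(58) + (3 + 4 - 1/4*5))*(-243) = (4*I*sqrt(58) + (3 + 4 - 5/4))*(-243) = (4*I*sqrt(58) + 23/4)*(-243) = (23/4 + 4*I*sqrt(58))*(-243) = -5589/4 - 972*I*sqrt(58)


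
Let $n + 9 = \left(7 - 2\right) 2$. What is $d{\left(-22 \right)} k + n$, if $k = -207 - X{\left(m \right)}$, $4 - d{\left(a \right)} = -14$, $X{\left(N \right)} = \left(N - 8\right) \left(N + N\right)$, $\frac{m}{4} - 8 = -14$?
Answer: $-31373$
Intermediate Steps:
$m = -24$ ($m = 32 + 4 \left(-14\right) = 32 - 56 = -24$)
$X{\left(N \right)} = 2 N \left(-8 + N\right)$ ($X{\left(N \right)} = \left(-8 + N\right) 2 N = 2 N \left(-8 + N\right)$)
$d{\left(a \right)} = 18$ ($d{\left(a \right)} = 4 - -14 = 4 + 14 = 18$)
$n = 1$ ($n = -9 + \left(7 - 2\right) 2 = -9 + 5 \cdot 2 = -9 + 10 = 1$)
$k = -1743$ ($k = -207 - 2 \left(-24\right) \left(-8 - 24\right) = -207 - 2 \left(-24\right) \left(-32\right) = -207 - 1536 = -1743$)
$d{\left(-22 \right)} k + n = 18 \left(-1743\right) + 1 = -31374 + 1 = -31373$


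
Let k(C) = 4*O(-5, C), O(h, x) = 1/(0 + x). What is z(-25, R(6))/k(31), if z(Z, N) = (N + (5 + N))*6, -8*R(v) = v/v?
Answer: 1767/8 ≈ 220.88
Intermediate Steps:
R(v) = -⅛ (R(v) = -v/(8*v) = -⅛*1 = -⅛)
O(h, x) = 1/x
z(Z, N) = 30 + 12*N (z(Z, N) = (5 + 2*N)*6 = 30 + 12*N)
k(C) = 4/C
z(-25, R(6))/k(31) = (30 + 12*(-⅛))/((4/31)) = (30 - 3/2)/((4*(1/31))) = 57/(2*(4/31)) = (57/2)*(31/4) = 1767/8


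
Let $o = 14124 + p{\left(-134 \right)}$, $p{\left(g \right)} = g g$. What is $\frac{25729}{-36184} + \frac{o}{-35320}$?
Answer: $- \frac{51738275}{31950472} \approx -1.6193$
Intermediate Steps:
$p{\left(g \right)} = g^{2}$
$o = 32080$ ($o = 14124 + \left(-134\right)^{2} = 14124 + 17956 = 32080$)
$\frac{25729}{-36184} + \frac{o}{-35320} = \frac{25729}{-36184} + \frac{32080}{-35320} = 25729 \left(- \frac{1}{36184}\right) + 32080 \left(- \frac{1}{35320}\right) = - \frac{25729}{36184} - \frac{802}{883} = - \frac{51738275}{31950472}$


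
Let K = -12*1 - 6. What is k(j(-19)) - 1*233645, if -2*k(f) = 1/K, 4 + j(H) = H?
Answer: -8411219/36 ≈ -2.3365e+5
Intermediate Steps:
K = -18 (K = -12 - 6 = -18)
j(H) = -4 + H
k(f) = 1/36 (k(f) = -1/2/(-18) = -1/2*(-1/18) = 1/36)
k(j(-19)) - 1*233645 = 1/36 - 1*233645 = 1/36 - 233645 = -8411219/36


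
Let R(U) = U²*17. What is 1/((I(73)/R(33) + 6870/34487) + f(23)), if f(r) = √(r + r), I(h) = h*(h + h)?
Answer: -157937470365023118/9253066068913903135 + 407628401965224561*√46/18506132137827806270 ≈ 0.13232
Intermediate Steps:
I(h) = 2*h² (I(h) = h*(2*h) = 2*h²)
R(U) = 17*U²
f(r) = √2*√r (f(r) = √(2*r) = √2*√r)
1/((I(73)/R(33) + 6870/34487) + f(23)) = 1/(((2*73²)/((17*33²)) + 6870/34487) + √2*√23) = 1/(((2*5329)/((17*1089)) + 6870*(1/34487)) + √46) = 1/((10658/18513 + 6870/34487) + √46) = 1/(494746756/638457831 + √46)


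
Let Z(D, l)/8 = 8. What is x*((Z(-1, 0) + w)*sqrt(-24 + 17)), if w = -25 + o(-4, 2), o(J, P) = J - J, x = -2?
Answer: -78*I*sqrt(7) ≈ -206.37*I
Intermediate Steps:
o(J, P) = 0
Z(D, l) = 64 (Z(D, l) = 8*8 = 64)
w = -25 (w = -25 + 0 = -25)
x*((Z(-1, 0) + w)*sqrt(-24 + 17)) = -2*(64 - 25)*sqrt(-24 + 17) = -78*sqrt(-7) = -78*I*sqrt(7)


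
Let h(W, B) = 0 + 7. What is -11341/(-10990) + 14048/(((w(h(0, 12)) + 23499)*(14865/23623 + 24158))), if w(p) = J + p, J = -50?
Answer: 4744310421481977/4597365221975330 ≈ 1.0320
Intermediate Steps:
h(W, B) = 7
w(p) = -50 + p
-11341/(-10990) + 14048/(((w(h(0, 12)) + 23499)*(14865/23623 + 24158))) = -11341/(-10990) + 14048/((((-50 + 7) + 23499)*(14865/23623 + 24158))) = -11341*(-1/10990) + 14048/(((-43 + 23499)*(14865*(1/23623) + 24158))) = 11341/10990 + 14048/((23456*(14865/23623 + 24158))) = 11341/10990 + 14048/((23456*(570699299/23623))) = 11341/10990 + 14048/(13386322757344/23623) = 11341/10990 + 14048*(23623/13386322757344) = 11341/10990 + 10370497/418322586167 = 4744310421481977/4597365221975330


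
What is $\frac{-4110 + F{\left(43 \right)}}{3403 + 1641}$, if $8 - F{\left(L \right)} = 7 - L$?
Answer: $- \frac{2033}{2522} \approx -0.80611$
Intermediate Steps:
$F{\left(L \right)} = 1 + L$ ($F{\left(L \right)} = 8 - \left(7 - L\right) = 8 + \left(-7 + L\right) = 1 + L$)
$\frac{-4110 + F{\left(43 \right)}}{3403 + 1641} = \frac{-4110 + \left(1 + 43\right)}{3403 + 1641} = \frac{-4110 + 44}{5044} = \left(-4066\right) \frac{1}{5044} = - \frac{2033}{2522}$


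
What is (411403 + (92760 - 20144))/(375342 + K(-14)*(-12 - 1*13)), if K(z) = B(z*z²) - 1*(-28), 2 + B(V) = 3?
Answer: 484019/374617 ≈ 1.2920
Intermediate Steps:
B(V) = 1 (B(V) = -2 + 3 = 1)
K(z) = 29 (K(z) = 1 - 1*(-28) = 1 + 28 = 29)
(411403 + (92760 - 20144))/(375342 + K(-14)*(-12 - 1*13)) = (411403 + (92760 - 20144))/(375342 + 29*(-12 - 1*13)) = (411403 + 72616)/(375342 + 29*(-12 - 13)) = 484019/(375342 + 29*(-25)) = 484019/(375342 - 725) = 484019/374617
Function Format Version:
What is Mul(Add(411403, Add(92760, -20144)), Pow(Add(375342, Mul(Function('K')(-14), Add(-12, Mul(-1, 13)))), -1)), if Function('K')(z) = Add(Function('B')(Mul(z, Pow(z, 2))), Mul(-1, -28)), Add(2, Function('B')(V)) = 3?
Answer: Rational(484019, 374617) ≈ 1.2920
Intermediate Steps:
Function('B')(V) = 1 (Function('B')(V) = Add(-2, 3) = 1)
Function('K')(z) = 29 (Function('K')(z) = Add(1, Mul(-1, -28)) = Add(1, 28) = 29)
Mul(Add(411403, Add(92760, -20144)), Pow(Add(375342, Mul(Function('K')(-14), Add(-12, Mul(-1, 13)))), -1)) = Mul(Add(411403, Add(92760, -20144)), Pow(Add(375342, Mul(29, Add(-12, Mul(-1, 13)))), -1)) = Mul(Add(411403, 72616), Pow(Add(375342, Mul(29, Add(-12, -13))), -1)) = Mul(484019, Pow(Add(375342, Mul(29, -25)), -1)) = Mul(484019, Pow(Add(375342, -725), -1)) = Mul(484019, Pow(374617, -1)) = Mul(484019, Rational(1, 374617)) = Rational(484019, 374617)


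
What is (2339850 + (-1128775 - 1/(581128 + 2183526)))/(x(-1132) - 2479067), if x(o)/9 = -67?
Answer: -3348203343049/6855429584180 ≈ -0.48840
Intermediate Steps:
x(o) = -603 (x(o) = 9*(-67) = -603)
(2339850 + (-1128775 - 1/(581128 + 2183526)))/(x(-1132) - 2479067) = (2339850 + (-1128775 - 1/(581128 + 2183526)))/(-603 - 2479067) = (2339850 + (-1128775 - 1/2764654))/(-2479670) = (2339850 + (-1128775 - 1*1/2764654))*(-1/2479670) = (2339850 + (-1128775 - 1/2764654))*(-1/2479670) = (2339850 - 3120672318851/2764654)*(-1/2479670) = (3348203343049/2764654)*(-1/2479670) = -3348203343049/6855429584180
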